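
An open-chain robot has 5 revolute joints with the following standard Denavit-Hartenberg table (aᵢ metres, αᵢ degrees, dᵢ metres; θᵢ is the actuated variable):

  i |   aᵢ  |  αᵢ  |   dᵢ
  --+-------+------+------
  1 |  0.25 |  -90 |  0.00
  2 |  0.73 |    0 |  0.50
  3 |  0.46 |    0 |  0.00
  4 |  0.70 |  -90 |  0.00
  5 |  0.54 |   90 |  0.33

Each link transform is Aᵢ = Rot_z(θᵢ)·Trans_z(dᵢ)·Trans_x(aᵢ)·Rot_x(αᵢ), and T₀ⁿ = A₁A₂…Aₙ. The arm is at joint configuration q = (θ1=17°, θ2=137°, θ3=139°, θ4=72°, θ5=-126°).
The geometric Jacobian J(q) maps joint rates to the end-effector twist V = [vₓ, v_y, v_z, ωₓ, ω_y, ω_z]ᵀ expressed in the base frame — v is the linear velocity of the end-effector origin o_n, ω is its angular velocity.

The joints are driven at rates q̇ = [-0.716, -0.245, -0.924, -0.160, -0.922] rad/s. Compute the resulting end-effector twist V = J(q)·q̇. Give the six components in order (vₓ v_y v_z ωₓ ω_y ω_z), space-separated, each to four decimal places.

0.3080 -0.3669 0.4302 0.2052 -1.3270 0.1859

o_n = [-0.0759, 0.9565, -0.2836]
J₁: ẑ×o_n = [-0.9565, -0.0759, 0.0000], ω = ẑ
J2: z=[-0.2924, 0.9563, 0.0000] o=[0.2391, 0.0731, 0.0000] → [-0.2712, -0.0829, 0.0430, -0.2924, 0.9563, 0.0000]
J3: z=[-0.2924, 0.9563, 0.0000] o=[-0.4177, 0.3952, -0.4979] → [0.2049, 0.0626, -0.4909, -0.2924, 0.9563, 0.0000]
J4: z=[-0.2924, 0.9563, 0.0000] o=[-0.3717, 0.4092, -0.0404] → [-0.2326, -0.0711, -0.4428, -0.2924, 0.9563, 0.0000]
J5: z=[0.1988, 0.0608, -0.9781] o=[0.2831, 0.6094, 0.1052] → [0.3159, 0.4285, 0.0908, 0.1988, 0.0608, -0.9781]
V = J·q̇ = [0.3080, -0.3669, 0.4302, 0.2052, -1.3270, 0.1859]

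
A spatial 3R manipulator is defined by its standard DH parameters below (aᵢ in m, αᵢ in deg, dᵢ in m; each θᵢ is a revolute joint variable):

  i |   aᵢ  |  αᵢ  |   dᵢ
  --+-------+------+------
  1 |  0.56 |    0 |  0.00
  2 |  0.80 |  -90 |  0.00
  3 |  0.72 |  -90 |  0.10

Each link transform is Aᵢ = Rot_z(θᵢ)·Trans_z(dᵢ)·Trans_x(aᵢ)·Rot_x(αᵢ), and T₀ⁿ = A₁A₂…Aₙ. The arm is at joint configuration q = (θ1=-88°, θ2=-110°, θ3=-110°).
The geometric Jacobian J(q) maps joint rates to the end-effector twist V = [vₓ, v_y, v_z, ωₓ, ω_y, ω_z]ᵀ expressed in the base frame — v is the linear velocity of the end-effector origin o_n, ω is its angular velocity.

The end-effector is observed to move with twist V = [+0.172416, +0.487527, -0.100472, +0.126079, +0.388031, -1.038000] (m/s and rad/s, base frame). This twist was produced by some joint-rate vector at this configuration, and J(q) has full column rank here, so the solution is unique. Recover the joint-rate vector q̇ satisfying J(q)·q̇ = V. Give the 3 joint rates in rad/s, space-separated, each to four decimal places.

-0.3020 -0.7360 -0.4080

o_n = [-0.5380, -0.4836, 0.6766]
J₁: ẑ×o_n = [0.4836, -0.5380, 0.0000], ω = ẑ
J2: z=[0.0000, 0.0000, 1.0000] o=[0.0195, -0.5597, 0.0000] → [-0.0760, -0.5575, 0.0000, 0.0000, 0.0000, 1.0000]
J3: z=[-0.3090, -0.9511, 0.0000] o=[-0.7413, -0.3124, 0.0000] → [-0.6435, 0.2091, 0.2463, -0.3090, -0.9511, 0.0000]
q̇ = J⁺·V = [-0.3020, -0.7360, -0.4080]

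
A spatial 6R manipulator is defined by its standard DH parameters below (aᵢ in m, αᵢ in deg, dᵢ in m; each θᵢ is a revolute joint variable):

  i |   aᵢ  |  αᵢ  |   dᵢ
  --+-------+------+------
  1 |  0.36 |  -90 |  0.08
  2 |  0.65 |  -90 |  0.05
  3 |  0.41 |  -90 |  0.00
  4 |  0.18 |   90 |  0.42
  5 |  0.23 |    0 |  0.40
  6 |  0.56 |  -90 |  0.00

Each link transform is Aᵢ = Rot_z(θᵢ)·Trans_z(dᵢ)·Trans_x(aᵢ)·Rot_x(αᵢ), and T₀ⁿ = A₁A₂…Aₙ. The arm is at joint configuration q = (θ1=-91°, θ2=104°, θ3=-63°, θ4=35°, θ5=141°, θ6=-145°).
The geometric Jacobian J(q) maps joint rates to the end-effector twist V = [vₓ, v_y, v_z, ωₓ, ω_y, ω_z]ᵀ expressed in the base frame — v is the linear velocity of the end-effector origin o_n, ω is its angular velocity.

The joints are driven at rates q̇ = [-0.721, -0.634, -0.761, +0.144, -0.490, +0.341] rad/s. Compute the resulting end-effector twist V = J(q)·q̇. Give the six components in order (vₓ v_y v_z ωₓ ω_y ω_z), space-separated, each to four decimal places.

o_n = [0.7903, 0.0237, -1.4873]
J₁: ẑ×o_n = [-0.0237, 0.7903, 0.0000], ω = ẑ
J2: z=[0.9998, -0.0175, 0.0000] o=[-0.0063, -0.3599, 0.0800] → [0.0274, 1.5671, 0.3975, 0.9998, -0.0175, 0.0000]
J3: z=[0.0169, 0.9701, 0.2419] o=[0.0465, -0.2036, -0.5507] → [-0.9636, 0.1958, -0.7178, 0.0169, 0.9701, 0.2419]
J4: z=[-0.4502, 0.2234, -0.8645] o=[0.4125, -0.1649, -0.7313] → [-0.0058, -0.6669, -0.1693, -0.4502, 0.2234, -0.8645]
J5: z=[0.5260, 0.8488, -0.0545] o=[0.3533, -0.1574, -1.1843] → [-0.2473, 0.1355, -0.2756, 0.5260, 0.8488, -0.0545]
J6: z=[0.5260, 0.8488, -0.0545] o=[0.3696, 0.3001, -1.2420] → [-0.2233, 0.1061, -0.5025, 0.5260, 0.8488, -0.0545]
V = J·q̇ = [0.7772, -1.8386, 0.2335, -0.7900, -0.8215, -1.0215]

0.7772 -1.8386 0.2335 -0.7900 -0.8215 -1.0215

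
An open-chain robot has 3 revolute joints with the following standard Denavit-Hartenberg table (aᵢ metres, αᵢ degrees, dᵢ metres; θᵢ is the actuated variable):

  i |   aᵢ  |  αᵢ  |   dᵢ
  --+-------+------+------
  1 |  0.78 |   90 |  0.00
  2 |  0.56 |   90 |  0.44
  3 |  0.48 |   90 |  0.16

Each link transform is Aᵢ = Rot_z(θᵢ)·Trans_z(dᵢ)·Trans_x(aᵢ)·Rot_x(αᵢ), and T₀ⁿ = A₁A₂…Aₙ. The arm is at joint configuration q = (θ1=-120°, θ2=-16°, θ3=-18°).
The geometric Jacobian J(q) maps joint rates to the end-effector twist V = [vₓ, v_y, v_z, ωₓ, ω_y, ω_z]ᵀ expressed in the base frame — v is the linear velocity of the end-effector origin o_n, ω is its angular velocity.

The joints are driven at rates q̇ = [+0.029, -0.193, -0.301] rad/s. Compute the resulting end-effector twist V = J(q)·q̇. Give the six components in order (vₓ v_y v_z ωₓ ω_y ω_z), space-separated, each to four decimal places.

o_n = [-1.1091, -1.3377, -0.4340]
J₁: ẑ×o_n = [1.3377, -1.1091, 0.0000], ω = ẑ
J2: z=[-0.8660, 0.5000, 0.0000] o=[-0.3900, -0.6755, 0.0000] → [-0.2170, -0.3758, 0.9330, -0.8660, 0.5000, 0.0000]
J3: z=[0.1378, 0.2387, -0.9613] o=[-1.0402, -0.9217, -0.1544] → [-0.4666, 0.1048, -0.0409, 0.1378, 0.2387, -0.9613]
V = J·q̇ = [0.2211, 0.0088, -0.1678, 0.1257, -0.1684, 0.3183]

0.2211 0.0088 -0.1678 0.1257 -0.1684 0.3183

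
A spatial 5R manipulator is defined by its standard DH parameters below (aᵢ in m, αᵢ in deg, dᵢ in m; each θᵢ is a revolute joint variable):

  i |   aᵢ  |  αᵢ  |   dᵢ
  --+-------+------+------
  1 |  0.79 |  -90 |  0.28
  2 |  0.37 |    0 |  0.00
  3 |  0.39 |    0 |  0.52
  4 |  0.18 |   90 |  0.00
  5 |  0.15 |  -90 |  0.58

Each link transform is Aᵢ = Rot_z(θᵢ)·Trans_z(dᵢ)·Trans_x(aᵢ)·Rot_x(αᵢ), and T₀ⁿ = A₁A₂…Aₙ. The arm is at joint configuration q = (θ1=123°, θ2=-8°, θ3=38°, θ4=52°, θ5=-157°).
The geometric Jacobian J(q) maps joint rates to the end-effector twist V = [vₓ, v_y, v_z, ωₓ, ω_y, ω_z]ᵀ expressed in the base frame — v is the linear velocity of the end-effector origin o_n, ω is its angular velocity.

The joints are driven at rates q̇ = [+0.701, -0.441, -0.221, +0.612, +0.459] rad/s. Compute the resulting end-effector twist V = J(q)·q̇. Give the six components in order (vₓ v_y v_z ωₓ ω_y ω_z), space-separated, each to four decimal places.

o_n = [-1.5167, 1.4884, 0.1757]
J₁: ẑ×o_n = [-1.4884, -1.5167, 0.0000], ω = ẑ
J2: z=[-0.8387, -0.5446, 0.0000] o=[-0.4303, 0.6625, 0.2800] → [0.0568, -0.0875, -1.2843, -0.8387, -0.5446, 0.0000]
J3: z=[-0.8387, -0.5446, 0.0000] o=[-0.6298, 0.9698, 0.3315] → [0.0849, -0.1307, -0.9179, -0.8387, -0.5446, 0.0000]
J4: z=[-0.8387, -0.5446, 0.0000] o=[-1.2499, 0.9699, 0.1365] → [-0.0214, 0.0329, -0.5802, -0.8387, -0.5446, 0.0000]
J5: z=[-0.5393, 0.8305, 0.1392] o=[-1.2635, 0.9909, -0.0418] → [0.1114, 0.0820, -0.0580, -0.5393, 0.8305, 0.1392]
V = J·q̇ = [-1.0491, -0.9380, 0.3875, -0.2056, 0.4084, 0.7649]

-1.0491 -0.9380 0.3875 -0.2056 0.4084 0.7649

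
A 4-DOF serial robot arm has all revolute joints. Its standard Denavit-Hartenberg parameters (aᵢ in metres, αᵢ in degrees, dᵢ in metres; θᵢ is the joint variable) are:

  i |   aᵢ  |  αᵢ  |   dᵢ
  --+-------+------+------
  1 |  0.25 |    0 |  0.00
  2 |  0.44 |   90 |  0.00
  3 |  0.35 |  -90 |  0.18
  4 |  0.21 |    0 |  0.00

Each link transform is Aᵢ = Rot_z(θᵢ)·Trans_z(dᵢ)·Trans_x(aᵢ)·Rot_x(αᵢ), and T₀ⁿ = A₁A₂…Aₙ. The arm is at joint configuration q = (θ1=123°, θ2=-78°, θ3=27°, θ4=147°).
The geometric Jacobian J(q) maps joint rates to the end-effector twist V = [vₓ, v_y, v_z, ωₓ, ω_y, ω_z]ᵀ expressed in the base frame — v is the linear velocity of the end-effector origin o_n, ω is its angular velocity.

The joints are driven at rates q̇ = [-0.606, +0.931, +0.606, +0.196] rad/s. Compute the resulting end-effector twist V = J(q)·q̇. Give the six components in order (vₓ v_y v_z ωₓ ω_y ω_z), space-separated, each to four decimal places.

-0.0181 0.1620 0.0837 0.3656 -0.4914 0.4996

o_n = [0.3309, 0.5839, 0.0789]
J₁: ẑ×o_n = [-0.5839, 0.3309, 0.0000], ω = ẑ
J2: z=[0.0000, 0.0000, 1.0000] o=[-0.1362, 0.2097, 0.0000] → [-0.3743, 0.4671, 0.0000, 0.0000, 0.0000, 1.0000]
J3: z=[0.7071, -0.7071, 0.0000] o=[0.1750, 0.5208, 0.0000] → [-0.0558, -0.0558, 0.1549, 0.7071, -0.7071, 0.0000]
J4: z=[-0.3210, -0.3210, 0.8910] o=[0.5228, 0.6140, 0.1589] → [0.0525, -0.1966, -0.0519, -0.3210, -0.3210, 0.8910]
V = J·q̇ = [-0.0181, 0.1620, 0.0837, 0.3656, -0.4914, 0.4996]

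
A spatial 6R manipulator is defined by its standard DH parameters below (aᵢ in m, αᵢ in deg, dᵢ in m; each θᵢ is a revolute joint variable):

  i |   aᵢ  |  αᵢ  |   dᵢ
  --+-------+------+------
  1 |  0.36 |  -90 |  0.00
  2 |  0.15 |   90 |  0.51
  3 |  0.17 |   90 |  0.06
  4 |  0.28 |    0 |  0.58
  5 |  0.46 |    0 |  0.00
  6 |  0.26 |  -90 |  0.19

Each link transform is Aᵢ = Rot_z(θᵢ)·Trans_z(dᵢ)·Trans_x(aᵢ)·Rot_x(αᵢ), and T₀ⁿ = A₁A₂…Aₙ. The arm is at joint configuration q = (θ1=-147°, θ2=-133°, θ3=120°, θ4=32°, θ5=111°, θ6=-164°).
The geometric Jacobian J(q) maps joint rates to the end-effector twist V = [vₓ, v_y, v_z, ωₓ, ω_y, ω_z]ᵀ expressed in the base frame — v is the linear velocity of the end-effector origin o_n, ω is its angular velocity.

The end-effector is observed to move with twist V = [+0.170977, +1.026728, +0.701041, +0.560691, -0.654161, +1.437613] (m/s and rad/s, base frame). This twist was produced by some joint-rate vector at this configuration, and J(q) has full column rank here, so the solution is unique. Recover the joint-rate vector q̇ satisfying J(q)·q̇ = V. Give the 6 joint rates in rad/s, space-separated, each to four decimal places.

o_n = [0.9457, -0.7450, 0.2266]
J₁: ẑ×o_n = [0.7450, 0.9457, -0.0000], ω = ẑ
J2: z=[0.5446, -0.8387, 0.0000] o=[-0.3019, -0.1961, 0.0000] → [-0.1901, -0.1234, 0.7474, 0.5446, -0.8387, 0.0000]
J3: z=[0.6134, 0.3983, -0.6820] o=[0.0616, -0.5681, 0.1097] → [-0.0741, -0.6746, -0.4607, 0.6134, 0.3983, -0.6820]
J4: z=[0.7677, -0.0977, 0.6334] o=[0.1300, -0.6992, 0.0066] → [0.0075, 0.3478, 0.0445, 0.7677, -0.0977, 0.6334]
J5: z=[0.7677, -0.0977, 0.6334] o=[0.7104, -0.9133, 0.1859] → [-0.1106, 0.1179, 0.1522, 0.7677, -0.0977, 0.6334]
J6: z=[0.7677, -0.0977, 0.6334] o=[0.8119, -0.4680, 0.1315] → [0.1662, 0.0117, -0.1996, 0.7677, -0.0977, 0.6334]
q̇ = J⁺·V = [0.3550, 0.3520, -0.6550, 0.6830, 0.4830, -0.1620]

0.3550 0.3520 -0.6550 0.6830 0.4830 -0.1620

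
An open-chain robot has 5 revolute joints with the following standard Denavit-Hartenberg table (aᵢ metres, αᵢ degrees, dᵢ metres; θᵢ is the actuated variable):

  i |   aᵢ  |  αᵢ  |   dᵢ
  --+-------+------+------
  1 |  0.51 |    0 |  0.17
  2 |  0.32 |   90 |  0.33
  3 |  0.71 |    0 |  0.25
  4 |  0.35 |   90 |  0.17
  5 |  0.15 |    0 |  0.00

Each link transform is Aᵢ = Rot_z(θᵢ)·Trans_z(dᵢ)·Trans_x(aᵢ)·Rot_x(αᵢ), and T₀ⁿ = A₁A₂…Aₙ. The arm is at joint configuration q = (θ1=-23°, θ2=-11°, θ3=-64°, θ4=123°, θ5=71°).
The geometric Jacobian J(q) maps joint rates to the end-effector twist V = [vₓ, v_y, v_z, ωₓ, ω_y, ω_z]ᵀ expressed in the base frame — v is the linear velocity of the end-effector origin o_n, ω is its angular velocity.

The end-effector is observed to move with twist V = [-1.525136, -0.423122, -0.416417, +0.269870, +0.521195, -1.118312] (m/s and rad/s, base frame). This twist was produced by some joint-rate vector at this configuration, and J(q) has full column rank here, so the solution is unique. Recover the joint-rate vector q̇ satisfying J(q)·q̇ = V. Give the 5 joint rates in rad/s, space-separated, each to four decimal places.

-0.4750 -0.6840 -0.9840 0.4010 -0.0790

o_n = [0.8489, -1.1329, 0.2037]
J₁: ẑ×o_n = [1.1329, 0.8489, -0.0000], ω = ẑ
J2: z=[0.0000, 0.0000, 1.0000] o=[0.4695, -0.1993, 0.1700] → [0.9336, 0.3795, -0.0000, 0.0000, 0.0000, 1.0000]
J3: z=[-0.5592, -0.8290, 0.0000] o=[0.7347, -0.3782, 0.5000] → [0.2456, -0.1657, 0.5167, -0.5592, -0.8290, 0.0000]
J4: z=[-0.5592, -0.8290, 0.0000] o=[0.8530, -0.7595, -0.1381] → [-0.2834, 0.1912, 0.2054, -0.5592, -0.8290, 0.0000]
J5: z=[0.7106, -0.4793, -0.5150] o=[0.9074, -1.0013, 0.1619] → [-0.0879, 0.0004, -0.1216, 0.7106, -0.4793, -0.5150]
q̇ = J⁺·V = [-0.4750, -0.6840, -0.9840, 0.4010, -0.0790]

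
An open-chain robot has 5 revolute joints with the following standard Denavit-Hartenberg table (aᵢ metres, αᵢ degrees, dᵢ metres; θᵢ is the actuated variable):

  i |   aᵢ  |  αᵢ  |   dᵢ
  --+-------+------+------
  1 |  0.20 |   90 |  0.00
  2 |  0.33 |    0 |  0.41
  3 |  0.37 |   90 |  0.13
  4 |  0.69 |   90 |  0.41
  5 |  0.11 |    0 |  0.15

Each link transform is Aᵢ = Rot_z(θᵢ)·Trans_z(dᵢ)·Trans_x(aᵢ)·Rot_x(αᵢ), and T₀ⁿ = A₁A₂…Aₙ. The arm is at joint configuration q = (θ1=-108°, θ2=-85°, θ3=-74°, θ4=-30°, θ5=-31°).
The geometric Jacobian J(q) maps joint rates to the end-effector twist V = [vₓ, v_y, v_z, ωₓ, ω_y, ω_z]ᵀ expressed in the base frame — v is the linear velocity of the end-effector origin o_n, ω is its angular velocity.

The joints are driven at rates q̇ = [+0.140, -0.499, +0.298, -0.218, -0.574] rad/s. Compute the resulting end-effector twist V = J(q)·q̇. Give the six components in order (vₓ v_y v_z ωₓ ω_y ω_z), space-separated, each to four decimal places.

o_n = [0.2324, 0.7734, -0.3480]
J₁: ẑ×o_n = [-0.7734, 0.2324, 0.0000], ω = ẑ
J2: z=[-0.9511, 0.3090, 0.0000] o=[-0.0618, -0.1902, 0.0000] → [-0.1075, -0.3310, -1.0074, -0.9511, 0.3090, 0.0000]
J3: z=[-0.9511, 0.3090, 0.0000] o=[-0.4606, -0.0909, -0.3287] → [-0.0059, -0.0183, -1.0361, -0.9511, 0.3090, 0.0000]
J4: z=[0.1107, 0.3408, 0.9336] o=[-0.4775, 0.2778, -0.4613] → [-0.4240, 0.6502, -0.1871, 0.1107, 0.3408, 0.9336]
J5: z=[0.6794, -0.7116, 0.1792] o=[0.0684, 0.8415, -0.2927] → [0.0515, 0.0669, 0.0704, 0.6794, -0.7116, 0.1792]
V = J·q̇ = [0.0065, 0.0121, 0.1943, -0.2230, 0.2720, -0.1664]

0.0065 0.0121 0.1943 -0.2230 0.2720 -0.1664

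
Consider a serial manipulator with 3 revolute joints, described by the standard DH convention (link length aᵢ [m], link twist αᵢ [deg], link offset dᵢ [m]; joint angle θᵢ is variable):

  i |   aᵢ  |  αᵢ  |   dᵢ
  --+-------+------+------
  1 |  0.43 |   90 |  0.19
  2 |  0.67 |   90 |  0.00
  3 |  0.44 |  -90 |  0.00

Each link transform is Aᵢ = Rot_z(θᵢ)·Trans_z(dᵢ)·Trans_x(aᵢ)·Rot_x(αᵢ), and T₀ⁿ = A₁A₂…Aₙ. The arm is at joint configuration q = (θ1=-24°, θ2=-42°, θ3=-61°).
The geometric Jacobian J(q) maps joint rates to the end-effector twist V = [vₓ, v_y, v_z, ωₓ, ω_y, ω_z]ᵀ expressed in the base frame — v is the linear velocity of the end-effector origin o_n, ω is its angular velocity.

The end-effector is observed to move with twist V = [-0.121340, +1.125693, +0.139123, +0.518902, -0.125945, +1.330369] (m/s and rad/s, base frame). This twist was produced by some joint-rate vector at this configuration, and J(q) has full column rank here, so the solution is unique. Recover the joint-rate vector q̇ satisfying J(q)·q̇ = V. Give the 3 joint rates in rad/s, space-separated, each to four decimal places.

o_n = [1.1490, -0.0903, -0.4011]
J₁: ẑ×o_n = [0.0903, 1.1490, -0.0000], ω = ẑ
J2: z=[-0.4067, -0.9135, 0.0000] o=[0.3928, -0.1749, 0.1900] → [0.5400, -0.2404, 0.6564, -0.4067, -0.9135, 0.0000]
J3: z=[-0.6113, 0.2722, -0.7431] o=[0.8477, -0.3774, -0.2583] → [0.1745, -0.3112, -0.2575, -0.6113, 0.2722, -0.7431]
q̇ = J⁺·V = [0.7470, -0.0960, -0.7850]

0.7470 -0.0960 -0.7850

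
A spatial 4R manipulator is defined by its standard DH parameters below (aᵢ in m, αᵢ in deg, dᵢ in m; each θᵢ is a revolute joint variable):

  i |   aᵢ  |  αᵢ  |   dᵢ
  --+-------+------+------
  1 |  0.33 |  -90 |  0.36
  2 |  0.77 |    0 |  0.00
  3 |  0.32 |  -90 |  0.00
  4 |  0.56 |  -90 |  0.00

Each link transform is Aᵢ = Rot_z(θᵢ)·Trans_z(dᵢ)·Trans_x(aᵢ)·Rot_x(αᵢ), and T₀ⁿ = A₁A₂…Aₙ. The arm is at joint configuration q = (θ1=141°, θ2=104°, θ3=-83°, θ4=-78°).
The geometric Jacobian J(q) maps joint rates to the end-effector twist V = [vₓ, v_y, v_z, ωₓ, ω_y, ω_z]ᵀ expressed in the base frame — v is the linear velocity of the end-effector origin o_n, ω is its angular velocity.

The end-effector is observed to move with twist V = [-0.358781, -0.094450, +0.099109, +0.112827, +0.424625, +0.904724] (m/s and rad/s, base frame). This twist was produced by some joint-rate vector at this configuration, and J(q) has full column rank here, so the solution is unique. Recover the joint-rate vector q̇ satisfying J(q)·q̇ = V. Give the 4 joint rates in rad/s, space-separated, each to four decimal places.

o_n = [-0.7731, -0.0788, -0.5435]
J₁: ẑ×o_n = [0.0788, -0.7731, 0.0000], ω = ẑ
J2: z=[-0.6293, -0.7771, 0.0000] o=[-0.2565, 0.2077, 0.3600] → [0.7022, -0.5686, -0.2212, -0.6293, -0.7771, 0.0000]
J3: z=[-0.6293, -0.7771, 0.0000] o=[-0.1117, 0.0904, -0.3871] → [0.1215, -0.0984, -0.4074, -0.6293, -0.7771, 0.0000]
J4: z=[0.2785, -0.2255, -0.9336] o=[-0.3439, 0.2785, -0.5018] → [-0.3241, 0.4123, -0.1963, 0.2785, -0.2255, -0.9336]
q̇ = J⁺·V = [0.4370, -0.8730, 0.4720, -0.5010]

0.4370 -0.8730 0.4720 -0.5010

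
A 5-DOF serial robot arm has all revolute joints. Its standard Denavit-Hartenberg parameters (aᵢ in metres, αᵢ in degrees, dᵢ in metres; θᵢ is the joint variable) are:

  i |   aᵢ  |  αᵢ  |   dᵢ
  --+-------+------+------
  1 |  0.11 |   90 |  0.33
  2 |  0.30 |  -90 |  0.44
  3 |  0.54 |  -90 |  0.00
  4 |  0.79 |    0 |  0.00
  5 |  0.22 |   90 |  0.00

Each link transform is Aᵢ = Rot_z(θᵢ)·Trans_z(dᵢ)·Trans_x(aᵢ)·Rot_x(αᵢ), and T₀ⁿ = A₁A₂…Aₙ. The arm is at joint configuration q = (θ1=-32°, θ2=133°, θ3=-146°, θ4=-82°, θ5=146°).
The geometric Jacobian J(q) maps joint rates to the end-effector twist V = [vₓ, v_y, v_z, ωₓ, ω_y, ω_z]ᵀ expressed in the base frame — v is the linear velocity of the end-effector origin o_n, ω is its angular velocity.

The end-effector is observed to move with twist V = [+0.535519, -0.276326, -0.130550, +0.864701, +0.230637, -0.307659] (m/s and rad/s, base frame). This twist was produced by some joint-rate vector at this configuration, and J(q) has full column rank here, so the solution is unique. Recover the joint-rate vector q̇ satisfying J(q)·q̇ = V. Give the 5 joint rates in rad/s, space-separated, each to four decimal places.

0.5500 0.8940 0.1380 -0.9060 -0.9610

o_n = [-0.5392, -0.6740, -0.3018]
J₁: ẑ×o_n = [0.6740, -0.5392, 0.0000], ω = ẑ
J2: z=[-0.5299, -0.8480, 0.0000] o=[0.0933, -0.0583, 0.3300] → [0.5358, -0.3348, -0.2101, -0.5299, -0.8480, 0.0000]
J3: z=[-0.6202, 0.3876, -0.6820] o=[-0.3134, -0.3230, 0.5494] → [-0.5693, -0.3739, 0.3052, -0.6202, 0.3876, -0.6820]
J4: z=[-0.7627, -0.5010, 0.4090] o=[-0.2145, -0.7409, 0.2220] → [0.2351, -0.5324, -0.2137, -0.7627, -0.5010, 0.4090]
J5: z=[-0.7627, -0.5010, 0.4090] o=[-0.6796, -0.5228, -0.3782] → [0.0236, 0.1156, 0.1857, -0.7627, -0.5010, 0.4090]
q̇ = J⁺·V = [0.5500, 0.8940, 0.1380, -0.9060, -0.9610]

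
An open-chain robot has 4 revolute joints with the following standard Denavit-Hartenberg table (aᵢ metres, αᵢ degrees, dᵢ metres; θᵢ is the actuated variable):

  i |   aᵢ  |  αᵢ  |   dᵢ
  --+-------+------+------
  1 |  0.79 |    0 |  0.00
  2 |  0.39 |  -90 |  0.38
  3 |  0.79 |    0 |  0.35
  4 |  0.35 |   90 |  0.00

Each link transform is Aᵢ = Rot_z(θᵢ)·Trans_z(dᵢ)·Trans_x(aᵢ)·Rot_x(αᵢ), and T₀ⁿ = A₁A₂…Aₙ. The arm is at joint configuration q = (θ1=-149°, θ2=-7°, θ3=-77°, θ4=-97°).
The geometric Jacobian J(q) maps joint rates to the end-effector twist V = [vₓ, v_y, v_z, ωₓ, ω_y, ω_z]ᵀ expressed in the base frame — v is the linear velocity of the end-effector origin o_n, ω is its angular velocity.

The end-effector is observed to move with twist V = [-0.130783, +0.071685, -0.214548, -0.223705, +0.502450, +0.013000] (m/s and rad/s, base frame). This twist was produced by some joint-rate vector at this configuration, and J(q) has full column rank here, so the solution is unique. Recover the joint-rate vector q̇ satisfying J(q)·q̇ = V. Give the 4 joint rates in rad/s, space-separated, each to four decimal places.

o_n = [-0.7354, -0.8160, 1.1863]
J₁: ẑ×o_n = [0.8160, -0.7354, 0.0000], ω = ẑ
J2: z=[0.0000, 0.0000, 1.0000] o=[-0.6772, -0.4069, 0.0000] → [0.4091, -0.0583, 0.0000, 0.0000, 0.0000, 1.0000]
J3: z=[0.4067, -0.9135, 0.0000] o=[-1.0334, -0.5655, 0.3800] → [-0.7366, -0.3280, 0.1704, 0.4067, -0.9135, 0.0000]
J4: z=[0.4067, -0.9135, 0.0000] o=[-1.0534, -0.9575, 1.1498] → [-0.0334, -0.0149, 0.3481, 0.4067, -0.9135, 0.0000]
q̇ = J⁺·V = [-0.1550, 0.1680, 0.1300, -0.6800]

-0.1550 0.1680 0.1300 -0.6800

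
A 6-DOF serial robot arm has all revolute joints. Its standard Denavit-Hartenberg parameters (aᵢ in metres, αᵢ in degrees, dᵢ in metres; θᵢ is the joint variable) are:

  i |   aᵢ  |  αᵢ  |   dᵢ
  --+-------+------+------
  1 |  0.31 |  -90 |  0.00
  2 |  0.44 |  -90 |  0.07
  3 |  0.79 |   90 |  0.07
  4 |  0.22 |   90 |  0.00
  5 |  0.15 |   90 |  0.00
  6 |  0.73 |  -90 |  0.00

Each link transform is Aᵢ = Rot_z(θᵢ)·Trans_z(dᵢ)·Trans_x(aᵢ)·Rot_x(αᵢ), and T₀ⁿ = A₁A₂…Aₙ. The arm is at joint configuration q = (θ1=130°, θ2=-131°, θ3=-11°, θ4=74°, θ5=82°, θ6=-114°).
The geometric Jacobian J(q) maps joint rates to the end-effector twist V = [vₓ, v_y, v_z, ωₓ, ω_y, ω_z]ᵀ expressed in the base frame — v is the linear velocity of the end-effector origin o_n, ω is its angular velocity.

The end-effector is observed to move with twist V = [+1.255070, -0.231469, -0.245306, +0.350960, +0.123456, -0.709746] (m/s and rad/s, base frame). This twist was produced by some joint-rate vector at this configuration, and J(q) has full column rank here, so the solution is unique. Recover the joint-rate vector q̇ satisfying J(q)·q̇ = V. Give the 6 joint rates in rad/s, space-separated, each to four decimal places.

o_n = [-0.1078, 0.1812, 0.7965]
J₁: ẑ×o_n = [-0.1812, -0.1078, 0.0000], ω = ẑ
J2: z=[-0.7660, -0.6428, 0.0000] o=[-0.1993, 0.2375, 0.0000] → [-0.5120, 0.6101, 0.1019, -0.7660, -0.6428, 0.0000]
J3: z=[-0.4851, 0.5781, 0.6561] o=[-0.0673, -0.0287, 0.3321] → [0.1308, 0.1987, -0.0784, -0.4851, 0.5781, 0.6561]
J4: z=[-0.8324, -0.5351, -0.1440] o=[0.1103, -0.4748, 0.9633] → [0.1837, -0.1074, -0.6628, -0.8324, -0.5351, -0.1440]
J5: z=[0.3911, -0.7515, 0.5313] o=[0.0239, -0.3899, 1.1469] → [-0.0401, 0.0671, 0.1244, 0.3911, -0.7515, 0.5313]
J6: z=[-0.2728, 0.4567, 0.8468] o=[-0.1079, -0.4613, 1.1430] → [-0.7023, -0.0944, -0.1754, -0.2728, 0.4567, 0.8468]
q̇ = J⁺·V = [-0.9520, -0.9100, 0.8340, 0.4100, 0.5700, -0.6480]

-0.9520 -0.9100 0.8340 0.4100 0.5700 -0.6480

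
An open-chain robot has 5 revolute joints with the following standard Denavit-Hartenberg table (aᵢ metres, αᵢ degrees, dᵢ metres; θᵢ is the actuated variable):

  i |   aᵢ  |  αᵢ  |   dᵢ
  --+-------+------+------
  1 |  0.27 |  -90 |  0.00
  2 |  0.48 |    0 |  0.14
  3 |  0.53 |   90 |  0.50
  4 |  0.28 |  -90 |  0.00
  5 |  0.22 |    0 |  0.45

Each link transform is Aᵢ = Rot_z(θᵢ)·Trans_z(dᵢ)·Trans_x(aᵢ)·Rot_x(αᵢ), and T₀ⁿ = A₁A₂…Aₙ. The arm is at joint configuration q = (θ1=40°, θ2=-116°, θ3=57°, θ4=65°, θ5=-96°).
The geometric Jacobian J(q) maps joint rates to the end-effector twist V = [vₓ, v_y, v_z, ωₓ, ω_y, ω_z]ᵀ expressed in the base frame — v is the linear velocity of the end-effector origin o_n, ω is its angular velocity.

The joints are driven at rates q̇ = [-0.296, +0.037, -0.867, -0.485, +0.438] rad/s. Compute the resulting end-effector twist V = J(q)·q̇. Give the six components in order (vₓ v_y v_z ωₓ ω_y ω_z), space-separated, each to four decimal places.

-0.0047 0.3024 0.1666 0.5764 -0.3582 -0.8861

o_n = [-0.6903, 0.8085, 0.7419]
J₁: ẑ×o_n = [-0.8085, -0.6903, 0.0000], ω = ẑ
J2: z=[-0.6428, 0.7660, 0.0000] o=[0.2068, 0.1736, 0.0000] → [0.5683, 0.4769, 0.2791, -0.6428, 0.7660, 0.0000]
J3: z=[-0.6428, 0.7660, 0.0000] o=[-0.0443, 0.1455, 0.4314] → [0.2379, 0.1996, 0.0687, -0.6428, 0.7660, 0.0000]
J4: z=[-0.6566, -0.5510, 0.5150] o=[-0.1566, 0.7040, 0.8857] → [0.0254, -0.3693, -0.3627, -0.6566, -0.5510, 0.5150]
J5: z=[-0.6292, 0.0237, -0.7769] o=[-0.2731, 0.9376, 0.9872] → [-0.1061, 0.1698, 0.0911, -0.6292, 0.0237, -0.7769]
V = J·q̇ = [-0.0047, 0.3024, 0.1666, 0.5764, -0.3582, -0.8861]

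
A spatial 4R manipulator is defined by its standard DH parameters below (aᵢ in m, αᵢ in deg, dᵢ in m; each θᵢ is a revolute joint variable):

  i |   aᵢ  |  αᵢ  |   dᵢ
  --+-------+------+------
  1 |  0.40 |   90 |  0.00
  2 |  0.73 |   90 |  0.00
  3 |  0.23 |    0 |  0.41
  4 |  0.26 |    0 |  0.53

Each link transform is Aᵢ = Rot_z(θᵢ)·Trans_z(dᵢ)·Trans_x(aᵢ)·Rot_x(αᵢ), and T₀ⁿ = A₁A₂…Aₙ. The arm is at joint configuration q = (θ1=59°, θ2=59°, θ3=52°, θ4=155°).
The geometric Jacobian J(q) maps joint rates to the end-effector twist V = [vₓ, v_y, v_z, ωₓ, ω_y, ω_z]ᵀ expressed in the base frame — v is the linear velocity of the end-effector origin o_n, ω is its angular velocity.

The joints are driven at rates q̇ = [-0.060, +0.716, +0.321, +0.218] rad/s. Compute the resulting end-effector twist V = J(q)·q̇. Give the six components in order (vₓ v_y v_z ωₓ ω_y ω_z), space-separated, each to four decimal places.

o_n = [0.8449, 1.2835, 0.0644]
J₁: ẑ×o_n = [-1.2835, 0.8449, 0.0000], ω = ẑ
J2: z=[0.8572, -0.5150, 0.0000] o=[0.2060, 0.3429, 0.0000] → [-0.0332, -0.0552, 1.1353, 0.8572, -0.5150, 0.0000]
J3: z=[0.4415, 0.7347, -0.5150] o=[0.3997, 0.6651, 0.6257] → [-0.0940, 0.0185, -0.0542, 0.4415, 0.7347, -0.5150]
J4: z=[0.4415, 0.7347, -0.5150] o=[0.7736, 0.9356, 0.5359] → [-0.1673, 0.1714, 0.1012, 0.4415, 0.7347, -0.5150]
V = J·q̇ = [-0.0134, -0.0469, 0.8176, 0.8517, 0.0273, -0.3376]

-0.0134 -0.0469 0.8176 0.8517 0.0273 -0.3376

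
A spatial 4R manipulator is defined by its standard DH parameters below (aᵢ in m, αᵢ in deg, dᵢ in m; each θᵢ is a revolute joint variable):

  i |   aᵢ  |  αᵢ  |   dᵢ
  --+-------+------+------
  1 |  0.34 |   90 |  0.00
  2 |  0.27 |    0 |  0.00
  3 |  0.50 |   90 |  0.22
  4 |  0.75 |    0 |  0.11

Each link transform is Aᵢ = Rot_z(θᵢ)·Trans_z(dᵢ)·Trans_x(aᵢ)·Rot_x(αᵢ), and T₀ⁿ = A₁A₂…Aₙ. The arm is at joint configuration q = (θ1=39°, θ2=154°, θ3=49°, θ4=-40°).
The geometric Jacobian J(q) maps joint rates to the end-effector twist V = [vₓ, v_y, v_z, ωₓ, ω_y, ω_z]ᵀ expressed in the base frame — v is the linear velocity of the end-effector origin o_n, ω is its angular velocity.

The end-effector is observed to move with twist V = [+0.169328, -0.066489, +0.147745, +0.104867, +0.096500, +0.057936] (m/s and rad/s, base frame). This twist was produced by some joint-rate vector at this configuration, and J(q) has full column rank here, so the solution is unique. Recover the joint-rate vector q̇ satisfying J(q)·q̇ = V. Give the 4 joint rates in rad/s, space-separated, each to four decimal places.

o_n = [-0.8914, -0.3846, -0.2002]
J₁: ẑ×o_n = [0.3846, -0.8914, 0.0000], ω = ẑ
J2: z=[0.6293, -0.7771, 0.0000] o=[0.2642, 0.2140, 0.0000] → [0.1556, 0.1260, -1.2748, 0.6293, -0.7771, 0.0000]
J3: z=[0.6293, -0.7771, 0.0000] o=[0.0756, 0.0612, 0.1184] → [0.2476, 0.2005, -1.0321, 0.6293, -0.7771, 0.0000]
J4: z=[-0.3037, -0.2459, 0.9205] o=[-0.1436, -0.3994, -0.0770] → [0.0167, -0.7258, -0.1884, -0.3037, -0.2459, 0.9205]
q̇ = J⁺·V = [0.3930, -0.2880, 0.2790, -0.3640]

0.3930 -0.2880 0.2790 -0.3640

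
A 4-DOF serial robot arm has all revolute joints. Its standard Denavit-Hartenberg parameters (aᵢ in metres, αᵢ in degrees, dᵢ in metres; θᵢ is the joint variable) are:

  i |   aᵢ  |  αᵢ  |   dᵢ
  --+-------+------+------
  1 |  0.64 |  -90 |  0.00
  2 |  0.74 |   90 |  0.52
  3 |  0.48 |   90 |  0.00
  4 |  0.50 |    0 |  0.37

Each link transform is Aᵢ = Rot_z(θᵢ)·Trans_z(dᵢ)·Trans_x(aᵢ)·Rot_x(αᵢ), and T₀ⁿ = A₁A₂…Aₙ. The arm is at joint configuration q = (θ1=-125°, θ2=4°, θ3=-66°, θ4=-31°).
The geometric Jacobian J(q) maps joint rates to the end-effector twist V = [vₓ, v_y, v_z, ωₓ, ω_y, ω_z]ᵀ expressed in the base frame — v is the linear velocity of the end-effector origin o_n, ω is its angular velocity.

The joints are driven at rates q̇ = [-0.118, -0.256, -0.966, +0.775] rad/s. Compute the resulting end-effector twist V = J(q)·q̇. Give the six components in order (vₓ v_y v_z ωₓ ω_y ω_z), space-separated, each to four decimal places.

o_n = [-1.1755, -0.8759, -0.3107]
J₁: ẑ×o_n = [0.8759, -1.1755, 0.0000], ω = ẑ
J2: z=[0.8192, -0.5736, 0.0000] o=[-0.3671, -0.5243, 0.0000] → [0.1782, 0.2545, -0.7517, 0.8192, -0.5736, 0.0000]
J3: z=[-0.0400, -0.0571, 0.9976] o=[-0.3645, -1.4272, -0.0516] → [-0.5352, -0.8193, -0.0684, -0.0400, -0.0571, 0.9976]
J4: z=[0.1895, 0.9798, 0.0637] o=[-0.8355, -1.3352, -0.0652] → [-0.2698, 0.0249, 0.4202, 0.1895, 0.9798, 0.0637]
V = J·q̇ = [0.1589, 0.8843, 0.5842, -0.0242, 0.9614, -1.0323]

0.1589 0.8843 0.5842 -0.0242 0.9614 -1.0323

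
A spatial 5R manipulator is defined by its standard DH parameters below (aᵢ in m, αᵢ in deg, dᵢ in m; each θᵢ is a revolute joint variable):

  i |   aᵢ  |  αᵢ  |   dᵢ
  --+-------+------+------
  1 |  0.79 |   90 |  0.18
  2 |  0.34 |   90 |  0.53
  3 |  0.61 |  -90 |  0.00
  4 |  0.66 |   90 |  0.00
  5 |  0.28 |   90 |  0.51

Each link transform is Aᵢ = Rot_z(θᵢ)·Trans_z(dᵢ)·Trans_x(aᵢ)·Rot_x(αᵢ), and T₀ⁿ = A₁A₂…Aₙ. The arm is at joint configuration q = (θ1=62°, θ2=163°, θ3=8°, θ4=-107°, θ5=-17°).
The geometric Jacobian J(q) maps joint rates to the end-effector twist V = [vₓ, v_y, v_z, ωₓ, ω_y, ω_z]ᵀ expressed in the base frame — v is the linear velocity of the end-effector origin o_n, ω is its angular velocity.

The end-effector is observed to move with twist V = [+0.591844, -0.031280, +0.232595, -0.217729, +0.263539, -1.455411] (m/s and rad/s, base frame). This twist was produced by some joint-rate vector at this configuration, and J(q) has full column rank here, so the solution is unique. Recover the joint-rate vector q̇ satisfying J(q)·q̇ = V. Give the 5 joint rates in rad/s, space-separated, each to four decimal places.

-0.3360 -0.5160 -0.9040 0.2610 0.4390

o_n = [0.7587, 0.5149, 0.9455]
J₁: ẑ×o_n = [-0.5149, 0.7587, 0.0000], ω = ẑ
J2: z=[0.8829, -0.4695, 0.0000] o=[0.3709, 0.6975, 0.1800] → [-0.3594, -0.6759, 0.0208, 0.8829, -0.4695, 0.0000]
J3: z=[0.1373, 0.2581, 0.9563] o=[0.6862, 0.1616, 0.2794] → [-0.1659, -0.0220, 0.0298, 0.1373, 0.2581, 0.9563]
J4: z=[0.9368, -0.3474, -0.0407] o=[0.4900, -0.3883, 0.4560] → [-0.1333, -0.4695, 0.9395, 0.9368, -0.3474, -0.0407]
J5: z=[0.2675, 0.7866, -0.5565] o=[0.6387, -0.0514, 1.0037] → [0.2693, -0.0512, 0.0570, 0.2675, 0.7866, -0.5565]
q̇ = J⁺·V = [-0.3360, -0.5160, -0.9040, 0.2610, 0.4390]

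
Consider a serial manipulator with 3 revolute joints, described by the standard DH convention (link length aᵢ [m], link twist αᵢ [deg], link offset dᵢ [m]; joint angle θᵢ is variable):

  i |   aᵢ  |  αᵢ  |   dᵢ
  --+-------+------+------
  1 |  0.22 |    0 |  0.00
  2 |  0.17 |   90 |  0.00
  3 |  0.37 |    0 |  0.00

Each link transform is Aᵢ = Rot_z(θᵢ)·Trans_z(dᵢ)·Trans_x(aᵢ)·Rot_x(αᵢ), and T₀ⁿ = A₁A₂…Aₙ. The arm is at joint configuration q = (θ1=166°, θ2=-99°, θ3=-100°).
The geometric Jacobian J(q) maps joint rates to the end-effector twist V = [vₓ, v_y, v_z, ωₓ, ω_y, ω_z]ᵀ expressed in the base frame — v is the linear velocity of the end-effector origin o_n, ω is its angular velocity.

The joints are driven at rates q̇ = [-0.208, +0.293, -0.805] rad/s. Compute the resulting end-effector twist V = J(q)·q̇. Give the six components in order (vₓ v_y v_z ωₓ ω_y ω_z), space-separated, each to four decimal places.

-0.1118 -0.2221 0.0517 -0.7410 0.3145 0.0850

o_n = [-0.1721, 0.1506, -0.3644]
J₁: ẑ×o_n = [-0.1506, -0.1721, 0.0000], ω = ẑ
J2: z=[0.0000, 0.0000, 1.0000] o=[-0.2135, 0.0532, 0.0000] → [-0.0973, 0.0413, 0.0000, 0.0000, 0.0000, 1.0000]
J3: z=[0.9205, -0.3907, 0.0000] o=[-0.1470, 0.2097, 0.0000] → [0.1424, 0.3354, -0.0642, 0.9205, -0.3907, 0.0000]
V = J·q̇ = [-0.1118, -0.2221, 0.0517, -0.7410, 0.3145, 0.0850]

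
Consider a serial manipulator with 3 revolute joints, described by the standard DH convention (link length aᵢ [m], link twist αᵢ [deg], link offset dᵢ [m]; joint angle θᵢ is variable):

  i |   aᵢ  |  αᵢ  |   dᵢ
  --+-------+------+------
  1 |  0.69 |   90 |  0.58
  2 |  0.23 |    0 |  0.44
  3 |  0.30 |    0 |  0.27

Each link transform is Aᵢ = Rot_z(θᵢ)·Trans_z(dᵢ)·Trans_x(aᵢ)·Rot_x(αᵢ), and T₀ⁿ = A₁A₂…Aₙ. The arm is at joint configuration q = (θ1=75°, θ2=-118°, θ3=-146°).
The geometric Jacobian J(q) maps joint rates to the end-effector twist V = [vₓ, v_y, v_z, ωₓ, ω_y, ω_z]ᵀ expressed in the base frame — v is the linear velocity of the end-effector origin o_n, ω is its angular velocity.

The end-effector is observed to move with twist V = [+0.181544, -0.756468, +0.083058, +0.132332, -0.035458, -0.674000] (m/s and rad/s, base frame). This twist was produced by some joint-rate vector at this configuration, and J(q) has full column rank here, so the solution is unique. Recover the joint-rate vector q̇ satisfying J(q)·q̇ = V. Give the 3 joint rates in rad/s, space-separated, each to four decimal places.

o_n = [0.8283, 0.3481, 0.6753]
J₁: ẑ×o_n = [-0.3481, 0.8283, 0.0000], ω = ẑ
J2: z=[0.9659, -0.2588, 0.0000] o=[0.1786, 0.6665, 0.5800] → [-0.0247, -0.0920, -0.1393, 0.9659, -0.2588, 0.0000]
J3: z=[0.9659, -0.2588, 0.0000] o=[0.5756, 0.4483, 0.3769] → [-0.0772, -0.2882, -0.0314, 0.9659, -0.2588, 0.0000]
q̇ = J⁺·V = [-0.6740, -0.8090, 0.9460]

-0.6740 -0.8090 0.9460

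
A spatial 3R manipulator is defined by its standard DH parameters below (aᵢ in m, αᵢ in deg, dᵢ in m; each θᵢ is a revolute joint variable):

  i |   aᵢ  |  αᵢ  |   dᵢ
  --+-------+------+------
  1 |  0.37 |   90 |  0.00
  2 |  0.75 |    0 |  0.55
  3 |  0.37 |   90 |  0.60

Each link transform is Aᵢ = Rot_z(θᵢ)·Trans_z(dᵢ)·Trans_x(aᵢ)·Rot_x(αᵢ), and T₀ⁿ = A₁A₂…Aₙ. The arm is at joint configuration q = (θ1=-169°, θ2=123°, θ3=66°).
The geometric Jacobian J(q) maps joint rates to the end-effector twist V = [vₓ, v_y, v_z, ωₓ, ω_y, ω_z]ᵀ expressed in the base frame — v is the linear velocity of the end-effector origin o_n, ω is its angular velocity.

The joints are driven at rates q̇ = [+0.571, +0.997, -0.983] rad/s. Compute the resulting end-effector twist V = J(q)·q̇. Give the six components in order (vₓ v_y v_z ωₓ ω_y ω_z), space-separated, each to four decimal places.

-0.0738 0.2206 -0.4124 -0.0027 0.0137 0.5710

o_n = [0.1771, 1.2059, 0.5711]
J₁: ẑ×o_n = [-1.2059, 0.1771, 0.0000], ω = ẑ
J2: z=[-0.1908, 0.9816, 0.0000] o=[-0.3632, -0.0706, 0.0000] → [0.5606, 0.1090, -0.7739, -0.1908, 0.9816, 0.0000]
J3: z=[-0.1908, 0.9816, 0.0000] o=[-0.0672, 0.5472, 0.6290] → [-0.0568, -0.0110, -0.3654, -0.1908, 0.9816, 0.0000]
V = J·q̇ = [-0.0738, 0.2206, -0.4124, -0.0027, 0.0137, 0.5710]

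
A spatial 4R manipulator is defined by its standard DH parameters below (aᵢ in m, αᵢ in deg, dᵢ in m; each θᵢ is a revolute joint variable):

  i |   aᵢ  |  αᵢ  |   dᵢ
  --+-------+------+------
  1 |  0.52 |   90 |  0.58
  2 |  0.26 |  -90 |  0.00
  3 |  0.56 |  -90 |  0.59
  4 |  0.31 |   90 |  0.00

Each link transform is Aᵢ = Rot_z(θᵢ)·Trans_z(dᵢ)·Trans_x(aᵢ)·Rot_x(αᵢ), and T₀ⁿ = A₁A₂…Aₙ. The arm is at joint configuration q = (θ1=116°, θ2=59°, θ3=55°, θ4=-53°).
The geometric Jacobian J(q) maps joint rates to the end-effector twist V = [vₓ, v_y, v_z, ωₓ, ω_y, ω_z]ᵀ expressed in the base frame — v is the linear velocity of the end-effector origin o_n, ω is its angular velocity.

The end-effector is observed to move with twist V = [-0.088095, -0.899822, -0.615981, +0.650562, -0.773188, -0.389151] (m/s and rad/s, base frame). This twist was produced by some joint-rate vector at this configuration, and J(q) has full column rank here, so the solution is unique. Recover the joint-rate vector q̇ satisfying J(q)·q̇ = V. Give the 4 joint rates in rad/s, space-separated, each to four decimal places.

o_n = [-0.6183, -0.1274, 1.6013]
J₁: ẑ×o_n = [0.1274, -0.6183, 0.0000], ω = ẑ
J2: z=[0.8988, 0.4384, 0.0000] o=[-0.2280, 0.4674, 0.5800] → [0.4477, -0.9179, -0.3635, 0.8988, 0.4384, 0.0000]
J3: z=[0.3758, -0.7704, 0.5150] o=[-0.2867, 0.5877, 0.8029] → [-0.2468, -0.4708, -0.5242, 0.3758, -0.7704, 0.5150]
J4: z=[-0.3306, -0.6306, -0.7022] o=[-0.5498, 0.0808, 1.3821] → [-0.2844, 0.1206, 0.0256, -0.3306, -0.6306, -0.7022]
q̇ = J⁺·V = [-0.0530, 0.8010, 0.6670, 0.9680]

-0.0530 0.8010 0.6670 0.9680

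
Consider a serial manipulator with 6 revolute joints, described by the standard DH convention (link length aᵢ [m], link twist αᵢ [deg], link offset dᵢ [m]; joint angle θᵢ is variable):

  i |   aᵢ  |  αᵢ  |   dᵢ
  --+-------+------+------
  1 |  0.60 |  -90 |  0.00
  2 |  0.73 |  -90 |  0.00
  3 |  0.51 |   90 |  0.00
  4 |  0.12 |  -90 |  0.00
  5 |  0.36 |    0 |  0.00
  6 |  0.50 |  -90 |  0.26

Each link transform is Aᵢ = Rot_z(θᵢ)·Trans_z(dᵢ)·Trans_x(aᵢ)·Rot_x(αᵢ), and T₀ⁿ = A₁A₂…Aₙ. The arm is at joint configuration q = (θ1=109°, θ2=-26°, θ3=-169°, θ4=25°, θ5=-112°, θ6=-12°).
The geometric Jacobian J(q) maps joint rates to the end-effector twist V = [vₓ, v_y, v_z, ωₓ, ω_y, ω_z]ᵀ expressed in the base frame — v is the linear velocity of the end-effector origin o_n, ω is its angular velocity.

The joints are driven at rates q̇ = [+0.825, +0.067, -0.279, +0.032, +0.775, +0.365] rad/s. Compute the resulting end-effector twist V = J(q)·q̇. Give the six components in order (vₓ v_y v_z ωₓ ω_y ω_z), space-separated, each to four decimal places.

-0.5599 0.0670 -0.5300 -0.1910 0.7277 0.3518

o_n = [0.3257, 1.2321, 0.1001]
J₁: ẑ×o_n = [-1.2321, 0.3257, 0.0000], ω = ẑ
J2: z=[-0.9455, -0.3256, 0.0000] o=[-0.1953, 0.5673, 0.0000] → [-0.0326, 0.0947, -0.4590, -0.9455, -0.3256, 0.0000]
J3: z=[-0.1427, 0.4145, -0.8988] o=[-0.4090, 1.1877, 0.3200] → [-0.0512, -0.6917, -0.3109, -0.1427, 0.4145, -0.8988]
J4: z=[0.9840, 0.1574, -0.0836] o=[-0.3545, 0.7306, 0.1005] → [0.0419, -0.0565, 0.3865, 0.9840, 0.1574, -0.0836]
J5: z=[-0.1745, 0.7545, -0.6327] o=[-0.3501, 0.6541, 0.0082] → [0.4351, -0.4116, -0.6107, -0.1745, 0.7545, -0.6327]
J6: z=[-0.1745, 0.7545, -0.6327] o=[-0.0266, 0.7926, 0.0841] → [0.2902, -0.2201, -0.3425, -0.1745, 0.7545, -0.6327]
V = J·q̇ = [-0.5599, 0.0670, -0.5300, -0.1910, 0.7277, 0.3518]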